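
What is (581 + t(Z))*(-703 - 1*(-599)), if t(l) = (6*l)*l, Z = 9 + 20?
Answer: -585208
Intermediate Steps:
Z = 29
t(l) = 6*l²
(581 + t(Z))*(-703 - 1*(-599)) = (581 + 6*29²)*(-703 - 1*(-599)) = (581 + 6*841)*(-703 + 599) = (581 + 5046)*(-104) = 5627*(-104) = -585208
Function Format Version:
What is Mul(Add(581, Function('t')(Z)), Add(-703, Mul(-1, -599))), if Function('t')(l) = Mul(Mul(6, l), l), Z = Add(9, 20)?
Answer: -585208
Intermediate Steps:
Z = 29
Function('t')(l) = Mul(6, Pow(l, 2))
Mul(Add(581, Function('t')(Z)), Add(-703, Mul(-1, -599))) = Mul(Add(581, Mul(6, Pow(29, 2))), Add(-703, Mul(-1, -599))) = Mul(Add(581, Mul(6, 841)), Add(-703, 599)) = Mul(Add(581, 5046), -104) = Mul(5627, -104) = -585208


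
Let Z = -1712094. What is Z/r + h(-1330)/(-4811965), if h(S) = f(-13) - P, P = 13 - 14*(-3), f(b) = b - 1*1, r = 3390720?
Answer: -274610081501/543867532160 ≈ -0.50492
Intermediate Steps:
f(b) = -1 + b (f(b) = b - 1 = -1 + b)
P = 55 (P = 13 + 42 = 55)
h(S) = -69 (h(S) = (-1 - 13) - 1*55 = -14 - 55 = -69)
Z/r + h(-1330)/(-4811965) = -1712094/3390720 - 69/(-4811965) = -1712094*1/3390720 - 69*(-1/4811965) = -285349/565120 + 69/4811965 = -274610081501/543867532160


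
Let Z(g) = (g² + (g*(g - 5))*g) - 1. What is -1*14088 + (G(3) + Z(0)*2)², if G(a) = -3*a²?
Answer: -13247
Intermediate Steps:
Z(g) = -1 + g² + g²*(-5 + g) (Z(g) = (g² + (g*(-5 + g))*g) - 1 = (g² + g²*(-5 + g)) - 1 = -1 + g² + g²*(-5 + g))
-1*14088 + (G(3) + Z(0)*2)² = -1*14088 + (-3*3² + (-1 + 0³ - 4*0²)*2)² = -14088 + (-3*9 + (-1 + 0 - 4*0)*2)² = -14088 + (-27 + (-1 + 0 + 0)*2)² = -14088 + (-27 - 1*2)² = -14088 + (-27 - 2)² = -14088 + (-29)² = -14088 + 841 = -13247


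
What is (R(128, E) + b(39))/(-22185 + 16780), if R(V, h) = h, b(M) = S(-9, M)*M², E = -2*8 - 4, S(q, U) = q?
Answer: 13709/5405 ≈ 2.5364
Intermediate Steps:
E = -20 (E = -16 - 4 = -20)
b(M) = -9*M²
(R(128, E) + b(39))/(-22185 + 16780) = (-20 - 9*39²)/(-22185 + 16780) = (-20 - 9*1521)/(-5405) = (-20 - 13689)*(-1/5405) = -13709*(-1/5405) = 13709/5405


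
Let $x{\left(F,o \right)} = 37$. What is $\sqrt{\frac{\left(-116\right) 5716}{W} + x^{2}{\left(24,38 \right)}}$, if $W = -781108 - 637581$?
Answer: $\frac{3 \sqrt{306255278624737}}{1418689} \approx 37.006$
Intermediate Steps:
$W = -1418689$
$\sqrt{\frac{\left(-116\right) 5716}{W} + x^{2}{\left(24,38 \right)}} = \sqrt{\frac{\left(-116\right) 5716}{-1418689} + 37^{2}} = \sqrt{\left(-663056\right) \left(- \frac{1}{1418689}\right) + 1369} = \sqrt{\frac{663056}{1418689} + 1369} = \sqrt{\frac{1942848297}{1418689}} = \frac{3 \sqrt{306255278624737}}{1418689}$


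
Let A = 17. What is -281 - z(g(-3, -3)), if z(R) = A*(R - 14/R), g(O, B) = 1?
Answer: -60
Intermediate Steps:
z(R) = -238/R + 17*R (z(R) = 17*(R - 14/R) = -238/R + 17*R)
-281 - z(g(-3, -3)) = -281 - (-238/1 + 17*1) = -281 - (-238*1 + 17) = -281 - (-238 + 17) = -281 - 1*(-221) = -281 + 221 = -60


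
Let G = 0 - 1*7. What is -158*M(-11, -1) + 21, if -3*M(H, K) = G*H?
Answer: 12229/3 ≈ 4076.3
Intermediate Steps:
G = -7 (G = 0 - 7 = -7)
M(H, K) = 7*H/3 (M(H, K) = -(-7)*H/3 = 7*H/3)
-158*M(-11, -1) + 21 = -1106*(-11)/3 + 21 = -158*(-77/3) + 21 = 12166/3 + 21 = 12229/3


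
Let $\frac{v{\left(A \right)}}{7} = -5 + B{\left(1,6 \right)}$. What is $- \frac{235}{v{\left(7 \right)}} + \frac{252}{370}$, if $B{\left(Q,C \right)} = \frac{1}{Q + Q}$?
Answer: $\frac{94888}{11655} \approx 8.1414$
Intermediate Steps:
$B{\left(Q,C \right)} = \frac{1}{2 Q}$
$v{\left(A \right)} = - \frac{63}{2}$ ($v{\left(A \right)} = 7 \left(-5 + \frac{1}{2 \cdot 1}\right) = 7 \left(-5 + \frac{1}{2} \cdot 1\right) = 7 \left(-5 + \frac{1}{2}\right) = 7 \left(- \frac{9}{2}\right) = - \frac{63}{2}$)
$- \frac{235}{v{\left(7 \right)}} + \frac{252}{370} = - \frac{235}{- \frac{63}{2}} + \frac{252}{370} = \left(-235\right) \left(- \frac{2}{63}\right) + 252 \cdot \frac{1}{370} = \frac{470}{63} + \frac{126}{185} = \frac{94888}{11655}$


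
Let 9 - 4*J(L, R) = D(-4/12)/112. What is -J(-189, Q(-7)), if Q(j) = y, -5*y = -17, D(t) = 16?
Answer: -31/14 ≈ -2.2143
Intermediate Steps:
y = 17/5 (y = -⅕*(-17) = 17/5 ≈ 3.4000)
Q(j) = 17/5
J(L, R) = 31/14 (J(L, R) = 9/4 - 4/112 = 9/4 - ¼*⅐ = 9/4 - 1/28 = 31/14)
-J(-189, Q(-7)) = -1*31/14 = -31/14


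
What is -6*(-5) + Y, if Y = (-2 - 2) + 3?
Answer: 29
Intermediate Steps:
Y = -1 (Y = -4 + 3 = -1)
-6*(-5) + Y = -6*(-5) - 1 = 30 - 1 = 29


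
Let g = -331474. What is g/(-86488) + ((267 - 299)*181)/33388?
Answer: 69515233/18997772 ≈ 3.6591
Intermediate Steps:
g/(-86488) + ((267 - 299)*181)/33388 = -331474/(-86488) + ((267 - 299)*181)/33388 = -331474*(-1/86488) - 32*181*(1/33388) = 8723/2276 - 5792*1/33388 = 8723/2276 - 1448/8347 = 69515233/18997772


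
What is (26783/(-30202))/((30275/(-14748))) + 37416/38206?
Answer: 1760825232918/1247651792975 ≈ 1.4113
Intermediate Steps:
(26783/(-30202))/((30275/(-14748))) + 37416/38206 = (26783*(-1/30202))/((30275*(-1/14748))) + 37416*(1/38206) = -26783/(30202*(-30275/14748)) + 18708/19103 = -26783/30202*(-14748/30275) + 18708/19103 = 197497842/457182775 + 18708/19103 = 1760825232918/1247651792975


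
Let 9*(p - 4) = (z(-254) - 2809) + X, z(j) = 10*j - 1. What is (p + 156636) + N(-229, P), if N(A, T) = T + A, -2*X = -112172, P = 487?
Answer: 487606/3 ≈ 1.6254e+5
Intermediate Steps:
X = 56086 (X = -½*(-112172) = 56086)
z(j) = -1 + 10*j
N(A, T) = A + T
p = 16924/3 (p = 4 + (((-1 + 10*(-254)) - 2809) + 56086)/9 = 4 + (((-1 - 2540) - 2809) + 56086)/9 = 4 + ((-2541 - 2809) + 56086)/9 = 4 + (-5350 + 56086)/9 = 4 + (⅑)*50736 = 4 + 16912/3 = 16924/3 ≈ 5641.3)
(p + 156636) + N(-229, P) = (16924/3 + 156636) + (-229 + 487) = 486832/3 + 258 = 487606/3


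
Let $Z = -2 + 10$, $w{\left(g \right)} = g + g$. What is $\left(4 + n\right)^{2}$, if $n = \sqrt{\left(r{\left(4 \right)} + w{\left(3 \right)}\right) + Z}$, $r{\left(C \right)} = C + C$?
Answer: $\left(4 + \sqrt{22}\right)^{2} \approx 75.523$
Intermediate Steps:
$w{\left(g \right)} = 2 g$
$r{\left(C \right)} = 2 C$
$Z = 8$
$n = \sqrt{22}$ ($n = \sqrt{\left(2 \cdot 4 + 2 \cdot 3\right) + 8} = \sqrt{\left(8 + 6\right) + 8} = \sqrt{14 + 8} = \sqrt{22} \approx 4.6904$)
$\left(4 + n\right)^{2} = \left(4 + \sqrt{22}\right)^{2}$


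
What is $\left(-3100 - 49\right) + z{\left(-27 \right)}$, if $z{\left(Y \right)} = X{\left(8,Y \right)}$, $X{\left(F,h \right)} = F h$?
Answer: $-3365$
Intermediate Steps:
$z{\left(Y \right)} = 8 Y$
$\left(-3100 - 49\right) + z{\left(-27 \right)} = \left(-3100 - 49\right) + 8 \left(-27\right) = -3149 - 216 = -3365$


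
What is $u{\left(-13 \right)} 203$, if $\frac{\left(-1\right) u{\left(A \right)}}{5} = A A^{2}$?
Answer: $2229955$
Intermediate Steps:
$u{\left(A \right)} = - 5 A^{3}$ ($u{\left(A \right)} = - 5 A A^{2} = - 5 A^{3}$)
$u{\left(-13 \right)} 203 = - 5 \left(-13\right)^{3} \cdot 203 = \left(-5\right) \left(-2197\right) 203 = 10985 \cdot 203 = 2229955$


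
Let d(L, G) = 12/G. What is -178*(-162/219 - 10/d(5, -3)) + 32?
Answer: -20537/73 ≈ -281.33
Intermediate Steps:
-178*(-162/219 - 10/d(5, -3)) + 32 = -178*(-162/219 - 10/(12/(-3))) + 32 = -178*(-162*1/219 - 10/(12*(-⅓))) + 32 = -178*(-54/73 - 10/(-4)) + 32 = -178*(-54/73 - 10*(-¼)) + 32 = -178*(-54/73 + 5/2) + 32 = -178*257/146 + 32 = -22873/73 + 32 = -20537/73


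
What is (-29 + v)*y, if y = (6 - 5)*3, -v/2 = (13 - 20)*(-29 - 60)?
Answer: -3825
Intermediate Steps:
v = -1246 (v = -2*(13 - 20)*(-29 - 60) = -(-14)*(-89) = -2*623 = -1246)
y = 3 (y = 1*3 = 3)
(-29 + v)*y = (-29 - 1246)*3 = -1275*3 = -3825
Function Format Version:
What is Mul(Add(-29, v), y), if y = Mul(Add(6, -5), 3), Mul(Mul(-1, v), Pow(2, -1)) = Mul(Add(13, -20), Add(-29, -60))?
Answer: -3825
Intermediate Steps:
v = -1246 (v = Mul(-2, Mul(Add(13, -20), Add(-29, -60))) = Mul(-2, Mul(-7, -89)) = Mul(-2, 623) = -1246)
y = 3 (y = Mul(1, 3) = 3)
Mul(Add(-29, v), y) = Mul(Add(-29, -1246), 3) = Mul(-1275, 3) = -3825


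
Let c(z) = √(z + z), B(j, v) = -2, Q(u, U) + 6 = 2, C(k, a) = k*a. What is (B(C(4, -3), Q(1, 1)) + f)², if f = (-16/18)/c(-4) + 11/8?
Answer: 1513/5184 - 5*I*√2/18 ≈ 0.29186 - 0.39284*I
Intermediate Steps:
C(k, a) = a*k
Q(u, U) = -4 (Q(u, U) = -6 + 2 = -4)
c(z) = √2*√z (c(z) = √(2*z) = √2*√z)
f = 11/8 + 2*I*√2/9 (f = (-16/18)/((√2*√(-4))) + 11/8 = (-16*1/18)/((√2*(2*I))) + 11*(⅛) = -8*(-I*√2/4)/9 + 11/8 = -(-2)*I*√2/9 + 11/8 = 2*I*√2/9 + 11/8 = 11/8 + 2*I*√2/9 ≈ 1.375 + 0.31427*I)
(B(C(4, -3), Q(1, 1)) + f)² = (-2 + (11/8 + 2*I*√2/9))² = (-5/8 + 2*I*√2/9)²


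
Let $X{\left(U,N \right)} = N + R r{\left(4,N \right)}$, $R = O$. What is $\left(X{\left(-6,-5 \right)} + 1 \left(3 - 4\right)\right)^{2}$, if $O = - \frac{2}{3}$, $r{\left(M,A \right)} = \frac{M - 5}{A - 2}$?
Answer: $\frac{16384}{441} \approx 37.152$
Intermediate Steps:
$r{\left(M,A \right)} = \frac{-5 + M}{-2 + A}$
$O = - \frac{2}{3}$ ($O = \left(-2\right) \frac{1}{3} = - \frac{2}{3} \approx -0.66667$)
$R = - \frac{2}{3} \approx -0.66667$
$X{\left(U,N \right)} = N + \frac{2}{3 \left(-2 + N\right)}$ ($X{\left(U,N \right)} = N - \frac{2 \frac{-5 + 4}{-2 + N}}{3} = N - \frac{2 \frac{1}{-2 + N} \left(-1\right)}{3} = N - \frac{2 \left(- \frac{1}{-2 + N}\right)}{3} = N + \frac{2}{3 \left(-2 + N\right)}$)
$\left(X{\left(-6,-5 \right)} + 1 \left(3 - 4\right)\right)^{2} = \left(\frac{\frac{2}{3} - 5 \left(-2 - 5\right)}{-2 - 5} + 1 \left(3 - 4\right)\right)^{2} = \left(\frac{\frac{2}{3} - -35}{-7} + 1 \left(3 - 4\right)\right)^{2} = \left(- \frac{\frac{2}{3} + 35}{7} + 1 \left(-1\right)\right)^{2} = \left(\left(- \frac{1}{7}\right) \frac{107}{3} - 1\right)^{2} = \left(- \frac{107}{21} - 1\right)^{2} = \left(- \frac{128}{21}\right)^{2} = \frac{16384}{441}$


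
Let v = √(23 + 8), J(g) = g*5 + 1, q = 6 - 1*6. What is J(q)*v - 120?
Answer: -120 + √31 ≈ -114.43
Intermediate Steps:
q = 0 (q = 6 - 6 = 0)
J(g) = 1 + 5*g (J(g) = 5*g + 1 = 1 + 5*g)
v = √31 ≈ 5.5678
J(q)*v - 120 = (1 + 5*0)*√31 - 120 = (1 + 0)*√31 - 120 = 1*√31 - 120 = √31 - 120 = -120 + √31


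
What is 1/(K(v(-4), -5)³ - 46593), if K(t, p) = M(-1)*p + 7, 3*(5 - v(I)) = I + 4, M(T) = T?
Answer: -1/44865 ≈ -2.2289e-5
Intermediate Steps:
v(I) = 11/3 - I/3 (v(I) = 5 - (I + 4)/3 = 5 - (4 + I)/3 = 5 + (-4/3 - I/3) = 11/3 - I/3)
K(t, p) = 7 - p (K(t, p) = -p + 7 = 7 - p)
1/(K(v(-4), -5)³ - 46593) = 1/((7 - 1*(-5))³ - 46593) = 1/((7 + 5)³ - 46593) = 1/(12³ - 46593) = 1/(1728 - 46593) = 1/(-44865) = -1/44865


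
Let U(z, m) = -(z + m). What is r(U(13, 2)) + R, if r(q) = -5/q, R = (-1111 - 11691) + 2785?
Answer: -30050/3 ≈ -10017.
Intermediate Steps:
R = -10017 (R = -12802 + 2785 = -10017)
U(z, m) = -m - z (U(z, m) = -(m + z) = -m - z)
r(U(13, 2)) + R = -5/(-1*2 - 1*13) - 10017 = -5/(-2 - 13) - 10017 = -5/(-15) - 10017 = -5*(-1/15) - 10017 = ⅓ - 10017 = -30050/3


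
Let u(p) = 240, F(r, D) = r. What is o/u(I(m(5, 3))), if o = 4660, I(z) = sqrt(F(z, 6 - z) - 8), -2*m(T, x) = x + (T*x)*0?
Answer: 233/12 ≈ 19.417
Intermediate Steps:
m(T, x) = -x/2 (m(T, x) = -(x + (T*x)*0)/2 = -(x + 0)/2 = -x/2)
I(z) = sqrt(-8 + z) (I(z) = sqrt(z - 8) = sqrt(-8 + z))
o/u(I(m(5, 3))) = 4660/240 = 4660*(1/240) = 233/12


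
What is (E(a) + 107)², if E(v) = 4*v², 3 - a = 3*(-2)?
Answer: 185761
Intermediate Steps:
a = 9 (a = 3 - 3*(-2) = 3 - 1*(-6) = 3 + 6 = 9)
(E(a) + 107)² = (4*9² + 107)² = (4*81 + 107)² = (324 + 107)² = 431² = 185761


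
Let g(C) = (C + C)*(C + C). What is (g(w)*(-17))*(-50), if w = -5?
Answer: 85000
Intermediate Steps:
g(C) = 4*C**2 (g(C) = (2*C)*(2*C) = 4*C**2)
(g(w)*(-17))*(-50) = ((4*(-5)**2)*(-17))*(-50) = ((4*25)*(-17))*(-50) = (100*(-17))*(-50) = -1700*(-50) = 85000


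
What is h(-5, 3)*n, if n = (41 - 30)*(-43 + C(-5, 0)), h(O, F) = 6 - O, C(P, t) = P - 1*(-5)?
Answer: -5203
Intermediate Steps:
C(P, t) = 5 + P (C(P, t) = P + 5 = 5 + P)
n = -473 (n = (41 - 30)*(-43 + (5 - 5)) = 11*(-43 + 0) = 11*(-43) = -473)
h(-5, 3)*n = (6 - 1*(-5))*(-473) = (6 + 5)*(-473) = 11*(-473) = -5203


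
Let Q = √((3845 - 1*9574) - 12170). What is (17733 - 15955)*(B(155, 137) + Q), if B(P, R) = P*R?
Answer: 37755830 + 1778*I*√17899 ≈ 3.7756e+7 + 2.3787e+5*I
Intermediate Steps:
Q = I*√17899 (Q = √((3845 - 9574) - 12170) = √(-5729 - 12170) = √(-17899) = I*√17899 ≈ 133.79*I)
(17733 - 15955)*(B(155, 137) + Q) = (17733 - 15955)*(155*137 + I*√17899) = 1778*(21235 + I*√17899) = 37755830 + 1778*I*√17899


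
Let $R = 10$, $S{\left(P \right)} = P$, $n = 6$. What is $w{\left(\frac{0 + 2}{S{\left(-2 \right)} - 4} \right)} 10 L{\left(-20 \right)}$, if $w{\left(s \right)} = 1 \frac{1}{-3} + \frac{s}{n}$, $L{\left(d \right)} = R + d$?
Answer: $\frac{350}{9} \approx 38.889$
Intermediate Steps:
$L{\left(d \right)} = 10 + d$
$w{\left(s \right)} = - \frac{1}{3} + \frac{s}{6}$ ($w{\left(s \right)} = 1 \frac{1}{-3} + \frac{s}{6} = 1 \left(- \frac{1}{3}\right) + s \frac{1}{6} = - \frac{1}{3} + \frac{s}{6}$)
$w{\left(\frac{0 + 2}{S{\left(-2 \right)} - 4} \right)} 10 L{\left(-20 \right)} = \left(- \frac{1}{3} + \frac{\left(0 + 2\right) \frac{1}{-2 - 4}}{6}\right) 10 \left(10 - 20\right) = \left(- \frac{1}{3} + \frac{2 \frac{1}{-6}}{6}\right) 10 \left(-10\right) = \left(- \frac{1}{3} + \frac{2 \left(- \frac{1}{6}\right)}{6}\right) 10 \left(-10\right) = \left(- \frac{1}{3} + \frac{1}{6} \left(- \frac{1}{3}\right)\right) 10 \left(-10\right) = \left(- \frac{1}{3} - \frac{1}{18}\right) 10 \left(-10\right) = \left(- \frac{7}{18}\right) 10 \left(-10\right) = \left(- \frac{35}{9}\right) \left(-10\right) = \frac{350}{9}$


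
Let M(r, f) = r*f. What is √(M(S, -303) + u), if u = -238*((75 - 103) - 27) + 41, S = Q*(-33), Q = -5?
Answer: 192*I ≈ 192.0*I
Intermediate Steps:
S = 165 (S = -5*(-33) = 165)
M(r, f) = f*r
u = 13131 (u = -238*(-28 - 27) + 41 = -238*(-55) + 41 = 13090 + 41 = 13131)
√(M(S, -303) + u) = √(-303*165 + 13131) = √(-49995 + 13131) = √(-36864) = 192*I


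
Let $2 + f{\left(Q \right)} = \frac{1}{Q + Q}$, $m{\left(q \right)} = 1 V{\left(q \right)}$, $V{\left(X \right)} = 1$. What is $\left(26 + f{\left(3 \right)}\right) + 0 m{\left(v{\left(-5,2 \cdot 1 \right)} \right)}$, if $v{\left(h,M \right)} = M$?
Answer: $\frac{145}{6} \approx 24.167$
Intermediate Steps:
$m{\left(q \right)} = 1$ ($m{\left(q \right)} = 1 \cdot 1 = 1$)
$f{\left(Q \right)} = -2 + \frac{1}{2 Q}$ ($f{\left(Q \right)} = -2 + \frac{1}{Q + Q} = -2 + \frac{1}{2 Q}$)
$\left(26 + f{\left(3 \right)}\right) + 0 m{\left(v{\left(-5,2 \cdot 1 \right)} \right)} = \left(26 - \left(2 - \frac{1}{2 \cdot 3}\right)\right) + 0 \cdot 1 = \left(26 + \left(-2 + \frac{1}{2} \cdot \frac{1}{3}\right)\right) + 0 = \left(26 + \left(-2 + \frac{1}{6}\right)\right) + 0 = \left(26 - \frac{11}{6}\right) + 0 = \frac{145}{6} + 0 = \frac{145}{6}$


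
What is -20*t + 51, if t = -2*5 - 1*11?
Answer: 471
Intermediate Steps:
t = -21 (t = -10 - 11 = -21)
-20*t + 51 = -20*(-21) + 51 = 420 + 51 = 471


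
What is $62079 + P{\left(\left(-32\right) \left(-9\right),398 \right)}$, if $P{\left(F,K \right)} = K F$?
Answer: $176703$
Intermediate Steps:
$P{\left(F,K \right)} = F K$
$62079 + P{\left(\left(-32\right) \left(-9\right),398 \right)} = 62079 + \left(-32\right) \left(-9\right) 398 = 62079 + 288 \cdot 398 = 62079 + 114624 = 176703$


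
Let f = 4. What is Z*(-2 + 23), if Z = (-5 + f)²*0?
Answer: 0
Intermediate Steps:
Z = 0 (Z = (-5 + 4)²*0 = (-1)²*0 = 1*0 = 0)
Z*(-2 + 23) = 0*(-2 + 23) = 0*21 = 0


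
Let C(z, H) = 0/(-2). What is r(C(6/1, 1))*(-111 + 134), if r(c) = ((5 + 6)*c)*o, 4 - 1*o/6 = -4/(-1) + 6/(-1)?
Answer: 0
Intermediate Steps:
C(z, H) = 0 (C(z, H) = 0*(-½) = 0)
o = 36 (o = 24 - 6*(-4/(-1) + 6/(-1)) = 24 - 6*(-4*(-1) + 6*(-1)) = 24 - 6*(4 - 6) = 24 - 6*(-2) = 24 + 12 = 36)
r(c) = 396*c (r(c) = ((5 + 6)*c)*36 = (11*c)*36 = 396*c)
r(C(6/1, 1))*(-111 + 134) = (396*0)*(-111 + 134) = 0*23 = 0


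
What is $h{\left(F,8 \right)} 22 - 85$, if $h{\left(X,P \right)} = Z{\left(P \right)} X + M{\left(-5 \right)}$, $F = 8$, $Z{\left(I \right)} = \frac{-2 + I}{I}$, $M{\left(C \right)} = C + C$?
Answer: $-173$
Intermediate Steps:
$M{\left(C \right)} = 2 C$
$Z{\left(I \right)} = \frac{-2 + I}{I}$
$h{\left(X,P \right)} = -10 + \frac{X \left(-2 + P\right)}{P}$ ($h{\left(X,P \right)} = \frac{-2 + P}{P} X + 2 \left(-5\right) = \frac{X \left(-2 + P\right)}{P} - 10 = -10 + \frac{X \left(-2 + P\right)}{P}$)
$h{\left(F,8 \right)} 22 - 85 = \left(-10 + 8 - \frac{16}{8}\right) 22 - 85 = \left(-10 + 8 - 16 \cdot \frac{1}{8}\right) 22 - 85 = \left(-10 + 8 - 2\right) 22 - 85 = \left(-4\right) 22 - 85 = -88 - 85 = -173$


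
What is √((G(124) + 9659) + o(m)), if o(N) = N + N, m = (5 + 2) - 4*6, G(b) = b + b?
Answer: 3*√1097 ≈ 99.363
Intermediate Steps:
G(b) = 2*b
m = -17 (m = 7 - 24 = -17)
o(N) = 2*N
√((G(124) + 9659) + o(m)) = √((2*124 + 9659) + 2*(-17)) = √((248 + 9659) - 34) = √(9907 - 34) = √9873 = 3*√1097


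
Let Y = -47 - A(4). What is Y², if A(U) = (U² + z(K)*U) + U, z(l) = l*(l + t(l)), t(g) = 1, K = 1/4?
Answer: 74529/16 ≈ 4658.1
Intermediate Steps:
K = ¼ ≈ 0.25000
z(l) = l*(1 + l) (z(l) = l*(l + 1) = l*(1 + l))
A(U) = U² + 21*U/16 (A(U) = (U² + ((1 + ¼)/4)*U) + U = (U² + ((¼)*(5/4))*U) + U = (U² + 5*U/16) + U = U² + 21*U/16)
Y = -273/4 (Y = -47 - 4*(21 + 16*4)/16 = -47 - 4*(21 + 64)/16 = -47 - 4*85/16 = -47 - 1*85/4 = -47 - 85/4 = -273/4 ≈ -68.250)
Y² = (-273/4)² = 74529/16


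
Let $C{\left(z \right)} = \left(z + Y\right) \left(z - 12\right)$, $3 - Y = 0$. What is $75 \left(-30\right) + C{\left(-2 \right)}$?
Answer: $-2264$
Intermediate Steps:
$Y = 3$ ($Y = 3 - 0 = 3 + 0 = 3$)
$C{\left(z \right)} = \left(-12 + z\right) \left(3 + z\right)$ ($C{\left(z \right)} = \left(z + 3\right) \left(z - 12\right) = \left(3 + z\right) \left(-12 + z\right) = \left(-12 + z\right) \left(3 + z\right)$)
$75 \left(-30\right) + C{\left(-2 \right)} = 75 \left(-30\right) - \left(18 - 4\right) = -2250 + \left(-36 + 4 + 18\right) = -2250 - 14 = -2264$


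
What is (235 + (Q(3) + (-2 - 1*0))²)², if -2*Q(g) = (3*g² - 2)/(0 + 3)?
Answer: 96609241/1296 ≈ 74544.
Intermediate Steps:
Q(g) = ⅓ - g²/2 (Q(g) = -(3*g² - 2)/(2*(0 + 3)) = -(-2 + 3*g²)/(2*3) = -(-⅔ + g²)/2 = ⅓ - g²/2)
(235 + (Q(3) + (-2 - 1*0))²)² = (235 + ((⅓ - ½*3²) + (-2 - 1*0))²)² = (235 + ((⅓ - ½*9) + (-2 + 0))²)² = (235 + ((⅓ - 9/2) - 2)²)² = (235 + (-25/6 - 2)²)² = (235 + (-37/6)²)² = (235 + 1369/36)² = (9829/36)² = 96609241/1296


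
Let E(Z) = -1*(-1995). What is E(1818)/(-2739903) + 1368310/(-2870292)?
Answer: -625793817745/1310720276946 ≈ -0.47744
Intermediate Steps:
E(Z) = 1995
E(1818)/(-2739903) + 1368310/(-2870292) = 1995/(-2739903) + 1368310/(-2870292) = 1995*(-1/2739903) + 1368310*(-1/2870292) = -665/913301 - 684155/1435146 = -625793817745/1310720276946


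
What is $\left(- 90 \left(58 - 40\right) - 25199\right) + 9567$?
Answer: $-17252$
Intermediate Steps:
$\left(- 90 \left(58 - 40\right) - 25199\right) + 9567 = \left(\left(-90\right) 18 - 25199\right) + 9567 = \left(-1620 - 25199\right) + 9567 = -26819 + 9567 = -17252$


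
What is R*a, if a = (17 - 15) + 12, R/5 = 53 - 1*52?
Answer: 70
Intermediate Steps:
R = 5 (R = 5*(53 - 1*52) = 5*(53 - 52) = 5*1 = 5)
a = 14 (a = 2 + 12 = 14)
R*a = 5*14 = 70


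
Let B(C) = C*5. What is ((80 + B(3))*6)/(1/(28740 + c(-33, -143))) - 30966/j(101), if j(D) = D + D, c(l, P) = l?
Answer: 1652646507/101 ≈ 1.6363e+7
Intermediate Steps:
B(C) = 5*C
j(D) = 2*D
((80 + B(3))*6)/(1/(28740 + c(-33, -143))) - 30966/j(101) = ((80 + 5*3)*6)/(1/(28740 - 33)) - 30966/(2*101) = ((80 + 15)*6)/(1/28707) - 30966/202 = (95*6)/(1/28707) - 30966*1/202 = 570*28707 - 15483/101 = 16362990 - 15483/101 = 1652646507/101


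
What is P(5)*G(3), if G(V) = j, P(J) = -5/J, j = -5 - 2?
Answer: 7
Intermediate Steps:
j = -7
G(V) = -7
P(5)*G(3) = -5/5*(-7) = -5*⅕*(-7) = -1*(-7) = 7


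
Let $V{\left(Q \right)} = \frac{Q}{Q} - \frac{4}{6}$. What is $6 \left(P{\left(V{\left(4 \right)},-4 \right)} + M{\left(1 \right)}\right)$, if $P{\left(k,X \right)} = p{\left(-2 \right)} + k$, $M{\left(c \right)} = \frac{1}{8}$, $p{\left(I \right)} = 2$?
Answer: $\frac{59}{4} \approx 14.75$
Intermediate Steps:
$M{\left(c \right)} = \frac{1}{8}$
$V{\left(Q \right)} = \frac{1}{3}$ ($V{\left(Q \right)} = 1 - \frac{2}{3} = \frac{1}{3}$)
$P{\left(k,X \right)} = 2 + k$
$6 \left(P{\left(V{\left(4 \right)},-4 \right)} + M{\left(1 \right)}\right) = 6 \left(\left(2 + \frac{1}{3}\right) + \frac{1}{8}\right) = 6 \left(\frac{7}{3} + \frac{1}{8}\right) = 6 \cdot \frac{59}{24} = \frac{59}{4}$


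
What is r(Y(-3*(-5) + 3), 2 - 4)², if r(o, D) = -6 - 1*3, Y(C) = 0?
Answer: 81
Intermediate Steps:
r(o, D) = -9 (r(o, D) = -6 - 3 = -9)
r(Y(-3*(-5) + 3), 2 - 4)² = (-9)² = 81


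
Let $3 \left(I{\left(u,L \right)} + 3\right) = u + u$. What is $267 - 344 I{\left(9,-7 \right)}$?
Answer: $-765$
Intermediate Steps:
$I{\left(u,L \right)} = -3 + \frac{2 u}{3}$ ($I{\left(u,L \right)} = -3 + \frac{u + u}{3} = -3 + \frac{2 u}{3}$)
$267 - 344 I{\left(9,-7 \right)} = 267 - 344 \left(-3 + \frac{2}{3} \cdot 9\right) = 267 - 344 \left(-3 + 6\right) = 267 - 1032 = -765$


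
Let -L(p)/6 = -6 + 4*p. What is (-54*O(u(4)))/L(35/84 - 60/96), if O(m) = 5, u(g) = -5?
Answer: -270/41 ≈ -6.5854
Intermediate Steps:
L(p) = 36 - 24*p (L(p) = -6*(-6 + 4*p) = 36 - 24*p)
(-54*O(u(4)))/L(35/84 - 60/96) = (-54*5)/(36 - 24*(35/84 - 60/96)) = -270/(36 - 24*(35*(1/84) - 60*1/96)) = -270/(36 - 24*(5/12 - 5/8)) = -270/(36 - 24*(-5/24)) = -270/(36 + 5) = -270/41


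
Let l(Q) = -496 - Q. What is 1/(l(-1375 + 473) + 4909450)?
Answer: 1/4909856 ≈ 2.0367e-7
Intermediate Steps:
1/(l(-1375 + 473) + 4909450) = 1/((-496 - (-1375 + 473)) + 4909450) = 1/((-496 - 1*(-902)) + 4909450) = 1/((-496 + 902) + 4909450) = 1/(406 + 4909450) = 1/4909856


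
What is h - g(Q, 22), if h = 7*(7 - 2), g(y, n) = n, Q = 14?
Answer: 13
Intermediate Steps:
h = 35 (h = 7*5 = 35)
h - g(Q, 22) = 35 - 1*22 = 35 - 22 = 13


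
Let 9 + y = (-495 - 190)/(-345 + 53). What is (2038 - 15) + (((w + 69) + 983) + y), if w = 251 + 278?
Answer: 1050425/292 ≈ 3597.3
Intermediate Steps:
w = 529
y = -1943/292 (y = -9 + (-495 - 190)/(-345 + 53) = -9 - 685/(-292) = -9 - 685*(-1/292) = -9 + 685/292 = -1943/292 ≈ -6.6541)
(2038 - 15) + (((w + 69) + 983) + y) = (2038 - 15) + (((529 + 69) + 983) - 1943/292) = 2023 + ((598 + 983) - 1943/292) = 2023 + (1581 - 1943/292) = 2023 + 459709/292 = 1050425/292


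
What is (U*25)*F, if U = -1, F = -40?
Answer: 1000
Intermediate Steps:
(U*25)*F = -1*25*(-40) = -25*(-40) = 1000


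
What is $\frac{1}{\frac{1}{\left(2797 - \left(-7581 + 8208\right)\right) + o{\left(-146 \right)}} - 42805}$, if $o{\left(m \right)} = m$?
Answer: $- \frac{2024}{86637319} \approx -2.3362 \cdot 10^{-5}$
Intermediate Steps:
$\frac{1}{\frac{1}{\left(2797 - \left(-7581 + 8208\right)\right) + o{\left(-146 \right)}} - 42805} = \frac{1}{\frac{1}{\left(2797 - \left(-7581 + 8208\right)\right) - 146} - 42805} = \frac{1}{\frac{1}{\left(2797 - 627\right) - 146} - 42805} = \frac{1}{\frac{1}{2170 - 146} - 42805} = \frac{1}{\frac{1}{2024} - 42805} = \frac{1}{- \frac{86637319}{2024}} = - \frac{2024}{86637319}$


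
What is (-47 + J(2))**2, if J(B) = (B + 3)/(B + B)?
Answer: 33489/16 ≈ 2093.1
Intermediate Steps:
J(B) = (3 + B)/(2*B) (J(B) = (3 + B)/((2*B)) = (3 + B)*(1/(2*B)) = (3 + B)/(2*B))
(-47 + J(2))**2 = (-47 + (1/2)*(3 + 2)/2)**2 = (-47 + (1/2)*(1/2)*5)**2 = (-47 + 5/4)**2 = (-183/4)**2 = 33489/16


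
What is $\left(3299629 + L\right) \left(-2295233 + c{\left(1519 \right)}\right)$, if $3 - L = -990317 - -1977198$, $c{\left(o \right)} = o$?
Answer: $-5304789347214$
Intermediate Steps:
$L = -986878$ ($L = 3 - \left(-990317 - -1977198\right) = 3 - \left(-990317 + 1977198\right) = 3 - 986881 = -986878$)
$\left(3299629 + L\right) \left(-2295233 + c{\left(1519 \right)}\right) = \left(3299629 - 986878\right) \left(-2295233 + 1519\right) = 2312751 \left(-2293714\right) = -5304789347214$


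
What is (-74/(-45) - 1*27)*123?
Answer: -46781/15 ≈ -3118.7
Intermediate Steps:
(-74/(-45) - 1*27)*123 = (-74*(-1/45) - 27)*123 = (74/45 - 27)*123 = -1141/45*123 = -46781/15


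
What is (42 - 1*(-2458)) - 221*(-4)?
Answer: 3384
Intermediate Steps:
(42 - 1*(-2458)) - 221*(-4) = (42 + 2458) + 884 = 2500 + 884 = 3384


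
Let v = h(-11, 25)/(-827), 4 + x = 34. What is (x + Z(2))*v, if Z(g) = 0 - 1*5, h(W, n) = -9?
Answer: 225/827 ≈ 0.27207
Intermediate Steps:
Z(g) = -5 (Z(g) = 0 - 5 = -5)
x = 30 (x = -4 + 34 = 30)
v = 9/827 (v = -9/(-827) = -9*(-1/827) = 9/827 ≈ 0.010883)
(x + Z(2))*v = (30 - 5)*(9/827) = 25*(9/827) = 225/827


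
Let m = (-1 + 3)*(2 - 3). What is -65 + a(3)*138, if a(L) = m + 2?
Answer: -65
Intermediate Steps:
m = -2 (m = 2*(-1) = -2)
a(L) = 0 (a(L) = -2 + 2 = 0)
-65 + a(3)*138 = -65 + 0*138 = -65 + 0 = -65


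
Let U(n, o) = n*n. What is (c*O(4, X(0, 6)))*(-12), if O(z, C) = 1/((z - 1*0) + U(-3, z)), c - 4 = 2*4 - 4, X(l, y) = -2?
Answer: -96/13 ≈ -7.3846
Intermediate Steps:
U(n, o) = n²
c = 8 (c = 4 + (2*4 - 4) = 4 + (8 - 4) = 4 + 4 = 8)
O(z, C) = 1/(9 + z) (O(z, C) = 1/((z - 1*0) + (-3)²) = 1/((z + 0) + 9) = 1/(z + 9) = 1/(9 + z))
(c*O(4, X(0, 6)))*(-12) = (8/(9 + 4))*(-12) = (8/13)*(-12) = -96/13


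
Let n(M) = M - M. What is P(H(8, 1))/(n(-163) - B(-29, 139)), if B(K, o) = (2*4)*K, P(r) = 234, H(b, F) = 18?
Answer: 117/116 ≈ 1.0086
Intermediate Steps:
n(M) = 0
B(K, o) = 8*K
P(H(8, 1))/(n(-163) - B(-29, 139)) = 234/(0 - 8*(-29)) = 234/(0 - 1*(-232)) = 234/(0 + 232) = 234/232 = 234*(1/232) = 117/116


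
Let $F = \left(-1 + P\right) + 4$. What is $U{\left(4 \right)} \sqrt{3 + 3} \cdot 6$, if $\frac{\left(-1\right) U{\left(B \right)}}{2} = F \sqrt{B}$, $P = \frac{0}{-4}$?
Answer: $- 72 \sqrt{6} \approx -176.36$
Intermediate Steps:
$P = 0$ ($P = 0 \left(- \frac{1}{4}\right) = 0$)
$F = 3$ ($F = \left(-1 + 0\right) + 4 = -1 + 4 = 3$)
$U{\left(B \right)} = - 6 \sqrt{B}$ ($U{\left(B \right)} = - 2 \cdot 3 \sqrt{B} = - 6 \sqrt{B}$)
$U{\left(4 \right)} \sqrt{3 + 3} \cdot 6 = - 6 \sqrt{4} \sqrt{3 + 3} \cdot 6 = \left(-6\right) 2 \sqrt{6} \cdot 6 = - 12 \sqrt{6} \cdot 6 = - 72 \sqrt{6}$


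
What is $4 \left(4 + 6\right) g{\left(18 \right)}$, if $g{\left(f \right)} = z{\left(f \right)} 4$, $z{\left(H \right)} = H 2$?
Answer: $5760$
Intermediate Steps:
$z{\left(H \right)} = 2 H$
$g{\left(f \right)} = 8 f$ ($g{\left(f \right)} = 2 f 4 = 8 f$)
$4 \left(4 + 6\right) g{\left(18 \right)} = 4 \left(4 + 6\right) 8 \cdot 18 = 4 \cdot 10 \cdot 144 = 40 \cdot 144 = 5760$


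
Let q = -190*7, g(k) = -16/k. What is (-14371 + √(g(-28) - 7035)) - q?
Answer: -13041 + I*√344687/7 ≈ -13041.0 + 83.871*I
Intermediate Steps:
q = -1330 (q = -10*133 = -1330)
(-14371 + √(g(-28) - 7035)) - q = (-14371 + √(-16/(-28) - 7035)) - 1*(-1330) = (-14371 + √(-16*(-1/28) - 7035)) + 1330 = (-14371 + √(4/7 - 7035)) + 1330 = (-14371 + √(-49241/7)) + 1330 = (-14371 + I*√344687/7) + 1330 = -13041 + I*√344687/7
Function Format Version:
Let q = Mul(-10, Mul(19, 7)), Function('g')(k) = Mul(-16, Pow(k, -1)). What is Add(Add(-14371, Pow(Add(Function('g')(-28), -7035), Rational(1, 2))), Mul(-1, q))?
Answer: Add(-13041, Mul(Rational(1, 7), I, Pow(344687, Rational(1, 2)))) ≈ Add(-13041., Mul(83.871, I))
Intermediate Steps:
q = -1330 (q = Mul(-10, 133) = -1330)
Add(Add(-14371, Pow(Add(Function('g')(-28), -7035), Rational(1, 2))), Mul(-1, q)) = Add(Add(-14371, Pow(Add(Mul(-16, Pow(-28, -1)), -7035), Rational(1, 2))), Mul(-1, -1330)) = Add(Add(-14371, Pow(Add(Mul(-16, Rational(-1, 28)), -7035), Rational(1, 2))), 1330) = Add(Add(-14371, Pow(Add(Rational(4, 7), -7035), Rational(1, 2))), 1330) = Add(Add(-14371, Pow(Rational(-49241, 7), Rational(1, 2))), 1330) = Add(Add(-14371, Mul(Rational(1, 7), I, Pow(344687, Rational(1, 2)))), 1330) = Add(-13041, Mul(Rational(1, 7), I, Pow(344687, Rational(1, 2))))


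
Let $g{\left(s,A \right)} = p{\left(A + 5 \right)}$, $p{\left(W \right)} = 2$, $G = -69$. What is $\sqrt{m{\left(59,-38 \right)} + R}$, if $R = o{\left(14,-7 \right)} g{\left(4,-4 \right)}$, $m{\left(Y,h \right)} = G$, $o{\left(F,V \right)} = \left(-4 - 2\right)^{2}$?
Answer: $\sqrt{3} \approx 1.732$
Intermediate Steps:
$o{\left(F,V \right)} = 36$ ($o{\left(F,V \right)} = \left(-6\right)^{2} = 36$)
$m{\left(Y,h \right)} = -69$
$g{\left(s,A \right)} = 2$
$R = 72$ ($R = 36 \cdot 2 = 72$)
$\sqrt{m{\left(59,-38 \right)} + R} = \sqrt{-69 + 72} = \sqrt{3}$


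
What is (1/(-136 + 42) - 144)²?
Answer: 183250369/8836 ≈ 20739.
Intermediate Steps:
(1/(-136 + 42) - 144)² = (1/(-94) - 144)² = (-1/94 - 144)² = (-13537/94)² = 183250369/8836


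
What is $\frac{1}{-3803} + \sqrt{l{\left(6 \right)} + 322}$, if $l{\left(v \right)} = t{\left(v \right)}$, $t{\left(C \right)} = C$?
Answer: $- \frac{1}{3803} + 2 \sqrt{82} \approx 18.111$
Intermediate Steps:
$l{\left(v \right)} = v$
$\frac{1}{-3803} + \sqrt{l{\left(6 \right)} + 322} = \frac{1}{-3803} + \sqrt{6 + 322} = - \frac{1}{3803} + \sqrt{328} = - \frac{1}{3803} + 2 \sqrt{82}$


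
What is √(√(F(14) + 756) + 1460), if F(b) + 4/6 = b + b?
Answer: √(13140 + 15*√282)/3 ≈ 38.574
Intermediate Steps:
F(b) = -⅔ + 2*b (F(b) = -⅔ + (b + b) = -⅔ + 2*b)
√(√(F(14) + 756) + 1460) = √(√((-⅔ + 2*14) + 756) + 1460) = √(√((-⅔ + 28) + 756) + 1460) = √(√(82/3 + 756) + 1460) = √(√(2350/3) + 1460) = √(5*√282/3 + 1460) = √(1460 + 5*√282/3)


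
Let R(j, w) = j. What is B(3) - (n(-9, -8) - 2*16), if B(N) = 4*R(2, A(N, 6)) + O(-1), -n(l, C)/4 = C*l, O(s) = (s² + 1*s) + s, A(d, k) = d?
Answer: 327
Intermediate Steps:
O(s) = s² + 2*s (O(s) = (s² + s) + s = (s + s²) + s = s² + 2*s)
n(l, C) = -4*C*l
B(N) = 7 (B(N) = 4*2 - (2 - 1) = 8 - 1*1 = 8 - 1 = 7)
B(3) - (n(-9, -8) - 2*16) = 7 - (-4*(-8)*(-9) - 2*16) = 7 - (-288 - 32) = 7 - 1*(-320) = 7 + 320 = 327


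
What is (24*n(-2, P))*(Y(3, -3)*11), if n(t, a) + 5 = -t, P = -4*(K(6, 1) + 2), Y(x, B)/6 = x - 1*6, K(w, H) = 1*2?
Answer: 14256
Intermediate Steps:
K(w, H) = 2
Y(x, B) = -36 + 6*x (Y(x, B) = 6*(x - 1*6) = 6*(x - 6) = 6*(-6 + x) = -36 + 6*x)
P = -16 (P = -4*(2 + 2) = -4*4 = -16)
n(t, a) = -5 - t
(24*n(-2, P))*(Y(3, -3)*11) = (24*(-5 - 1*(-2)))*((-36 + 6*3)*11) = (24*(-5 + 2))*((-36 + 18)*11) = (24*(-3))*(-18*11) = -72*(-198) = 14256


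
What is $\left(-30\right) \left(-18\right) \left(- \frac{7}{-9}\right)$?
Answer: $420$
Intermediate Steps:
$\left(-30\right) \left(-18\right) \left(- \frac{7}{-9}\right) = 540 \left(\left(-7\right) \left(- \frac{1}{9}\right)\right) = 540 \cdot \frac{7}{9} = 420$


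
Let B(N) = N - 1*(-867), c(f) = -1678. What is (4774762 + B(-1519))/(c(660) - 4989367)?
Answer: -954822/998209 ≈ -0.95654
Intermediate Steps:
B(N) = 867 + N (B(N) = N + 867 = 867 + N)
(4774762 + B(-1519))/(c(660) - 4989367) = (4774762 + (867 - 1519))/(-1678 - 4989367) = (4774762 - 652)/(-4991045) = 4774110*(-1/4991045) = -954822/998209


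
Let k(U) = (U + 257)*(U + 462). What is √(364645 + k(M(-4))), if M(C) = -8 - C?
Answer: 111*√39 ≈ 693.19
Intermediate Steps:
k(U) = (257 + U)*(462 + U)
√(364645 + k(M(-4))) = √(364645 + (118734 + (-8 - 1*(-4))² + 719*(-8 - 1*(-4)))) = √(364645 + (118734 + (-8 + 4)² + 719*(-8 + 4))) = √(364645 + (118734 + (-4)² + 719*(-4))) = √(364645 + (118734 + 16 - 2876)) = √(364645 + 115874) = √480519 = 111*√39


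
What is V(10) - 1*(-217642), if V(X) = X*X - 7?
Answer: 217735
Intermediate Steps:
V(X) = -7 + X² (V(X) = X² - 7 = -7 + X²)
V(10) - 1*(-217642) = (-7 + 10²) - 1*(-217642) = (-7 + 100) + 217642 = 93 + 217642 = 217735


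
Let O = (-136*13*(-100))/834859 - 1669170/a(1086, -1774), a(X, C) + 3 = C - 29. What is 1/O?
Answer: 251292559/232306816305 ≈ 0.0010817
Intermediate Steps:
a(X, C) = -32 + C (a(X, C) = -3 + (C - 29) = -3 + (-29 + C) = -32 + C)
O = 232306816305/251292559 (O = (-136*13*(-100))/834859 - 1669170/(-32 - 1774) = -1768*(-100)*(1/834859) - 1669170/(-1806) = 176800*(1/834859) - 1669170*(-1/1806) = 176800/834859 + 278195/301 = 232306816305/251292559 ≈ 924.45)
1/O = 1/(232306816305/251292559) = 251292559/232306816305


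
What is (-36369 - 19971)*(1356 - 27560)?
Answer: 1476333360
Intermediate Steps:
(-36369 - 19971)*(1356 - 27560) = -56340*(-26204) = 1476333360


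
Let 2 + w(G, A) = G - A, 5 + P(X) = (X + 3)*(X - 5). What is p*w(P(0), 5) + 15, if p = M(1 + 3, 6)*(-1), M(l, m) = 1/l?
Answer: 87/4 ≈ 21.750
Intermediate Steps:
P(X) = -5 + (-5 + X)*(3 + X) (P(X) = -5 + (X + 3)*(X - 5) = -5 + (3 + X)*(-5 + X) = -5 + (-5 + X)*(3 + X))
w(G, A) = -2 + G - A (w(G, A) = -2 + (G - A) = -2 + G - A)
p = -¼ (p = -1/(1 + 3) = -1/4 = (¼)*(-1) = -¼ ≈ -0.25000)
p*w(P(0), 5) + 15 = -(-2 + (-20 + 0² - 2*0) - 1*5)/4 + 15 = -(-2 + (-20 + 0 + 0) - 5)/4 + 15 = -(-2 - 20 - 5)/4 + 15 = -¼*(-27) + 15 = 27/4 + 15 = 87/4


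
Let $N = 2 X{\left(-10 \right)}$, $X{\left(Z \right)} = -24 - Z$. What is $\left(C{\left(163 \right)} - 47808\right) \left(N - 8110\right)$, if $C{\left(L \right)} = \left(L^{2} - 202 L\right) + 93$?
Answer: $440037936$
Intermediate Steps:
$C{\left(L \right)} = 93 + L^{2} - 202 L$
$N = -28$ ($N = 2 \left(-24 - -10\right) = 2 \left(-24 + 10\right) = 2 \left(-14\right) = -28$)
$\left(C{\left(163 \right)} - 47808\right) \left(N - 8110\right) = \left(\left(93 + 163^{2} - 32926\right) - 47808\right) \left(-28 - 8110\right) = \left(\left(93 + 26569 - 32926\right) - 47808\right) \left(-8138\right) = \left(-6264 - 47808\right) \left(-8138\right) = \left(-54072\right) \left(-8138\right) = 440037936$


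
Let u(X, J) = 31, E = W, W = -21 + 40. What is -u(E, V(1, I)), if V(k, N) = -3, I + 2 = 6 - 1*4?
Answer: -31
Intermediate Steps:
I = 0 (I = -2 + (6 - 1*4) = -2 + (6 - 4) = -2 + 2 = 0)
W = 19
E = 19
-u(E, V(1, I)) = -1*31 = -31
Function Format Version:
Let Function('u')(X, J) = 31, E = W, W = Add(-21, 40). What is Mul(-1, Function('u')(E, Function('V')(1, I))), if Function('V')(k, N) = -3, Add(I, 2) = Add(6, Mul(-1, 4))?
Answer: -31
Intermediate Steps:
I = 0 (I = Add(-2, Add(6, Mul(-1, 4))) = Add(-2, Add(6, -4)) = Add(-2, 2) = 0)
W = 19
E = 19
Mul(-1, Function('u')(E, Function('V')(1, I))) = Mul(-1, 31) = -31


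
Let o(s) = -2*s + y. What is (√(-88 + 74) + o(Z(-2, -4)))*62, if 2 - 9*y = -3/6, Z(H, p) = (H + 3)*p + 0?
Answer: 4619/9 + 62*I*√14 ≈ 513.22 + 231.98*I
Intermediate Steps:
Z(H, p) = p*(3 + H) (Z(H, p) = (3 + H)*p + 0 = p*(3 + H) + 0 = p*(3 + H))
y = 5/18 (y = 2/9 - (-1)/(3*6) = 2/9 - ⅑*(-½) = 2/9 + 1/18 = 5/18 ≈ 0.27778)
o(s) = 5/18 - 2*s (o(s) = -2*s + 5/18 = 5/18 - 2*s)
(√(-88 + 74) + o(Z(-2, -4)))*62 = (√(-88 + 74) + (5/18 - (-8)*(3 - 2)))*62 = (√(-14) + (5/18 - (-8)))*62 = (I*√14 + (5/18 - 2*(-4)))*62 = (I*√14 + (5/18 + 8))*62 = (I*√14 + 149/18)*62 = (149/18 + I*√14)*62 = 4619/9 + 62*I*√14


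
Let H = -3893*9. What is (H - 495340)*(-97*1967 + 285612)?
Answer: -50286634501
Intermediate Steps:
H = -35037
(H - 495340)*(-97*1967 + 285612) = (-35037 - 495340)*(-97*1967 + 285612) = -530377*(-190799 + 285612) = -530377*94813 = -50286634501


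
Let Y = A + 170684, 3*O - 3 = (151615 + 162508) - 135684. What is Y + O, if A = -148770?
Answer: 244184/3 ≈ 81395.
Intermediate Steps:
O = 178442/3 (O = 1 + ((151615 + 162508) - 135684)/3 = 1 + (314123 - 135684)/3 = 1 + (1/3)*178439 = 1 + 178439/3 = 178442/3 ≈ 59481.)
Y = 21914 (Y = -148770 + 170684 = 21914)
Y + O = 21914 + 178442/3 = 244184/3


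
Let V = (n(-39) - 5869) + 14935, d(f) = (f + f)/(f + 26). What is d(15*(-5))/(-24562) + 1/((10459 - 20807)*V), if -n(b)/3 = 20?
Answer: -6990158369/56081313141672 ≈ -0.00012464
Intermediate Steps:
n(b) = -60 (n(b) = -3*20 = -60)
d(f) = 2*f/(26 + f) (d(f) = (2*f)/(26 + f) = 2*f/(26 + f))
V = 9006 (V = (-60 - 5869) + 14935 = -5929 + 14935 = 9006)
d(15*(-5))/(-24562) + 1/((10459 - 20807)*V) = (2*(15*(-5))/(26 + 15*(-5)))/(-24562) + 1/((10459 - 20807)*9006) = (2*(-75)/(26 - 75))*(-1/24562) + (1/9006)/(-10348) = (2*(-75)/(-49))*(-1/24562) - 1/10348*1/9006 = (2*(-75)*(-1/49))*(-1/24562) - 1/93194088 = (150/49)*(-1/24562) - 1/93194088 = -75/601769 - 1/93194088 = -6990158369/56081313141672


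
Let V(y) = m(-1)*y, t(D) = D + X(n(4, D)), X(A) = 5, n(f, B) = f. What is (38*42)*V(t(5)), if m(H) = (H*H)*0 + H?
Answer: -15960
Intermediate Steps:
t(D) = 5 + D (t(D) = D + 5 = 5 + D)
m(H) = H (m(H) = H**2*0 + H = 0 + H = H)
V(y) = -y
(38*42)*V(t(5)) = (38*42)*(-(5 + 5)) = 1596*(-1*10) = 1596*(-10) = -15960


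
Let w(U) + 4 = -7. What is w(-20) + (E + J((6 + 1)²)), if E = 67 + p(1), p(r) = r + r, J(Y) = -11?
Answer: 47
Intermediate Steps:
p(r) = 2*r
w(U) = -11 (w(U) = -4 - 7 = -11)
E = 69 (E = 67 + 2*1 = 67 + 2 = 69)
w(-20) + (E + J((6 + 1)²)) = -11 + (69 - 11) = -11 + 58 = 47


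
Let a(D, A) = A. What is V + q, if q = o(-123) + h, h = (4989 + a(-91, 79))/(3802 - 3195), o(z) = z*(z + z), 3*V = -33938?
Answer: 34514656/1821 ≈ 18954.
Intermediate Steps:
V = -33938/3 (V = (⅓)*(-33938) = -33938/3 ≈ -11313.)
o(z) = 2*z² (o(z) = z*(2*z) = 2*z²)
h = 5068/607 (h = (4989 + 79)/(3802 - 3195) = 5068/607 ≈ 8.3493)
q = 18371674/607 (q = 2*(-123)² + 5068/607 = 2*15129 + 5068/607 = 30258 + 5068/607 = 18371674/607 ≈ 30266.)
V + q = -33938/3 + 18371674/607 = 34514656/1821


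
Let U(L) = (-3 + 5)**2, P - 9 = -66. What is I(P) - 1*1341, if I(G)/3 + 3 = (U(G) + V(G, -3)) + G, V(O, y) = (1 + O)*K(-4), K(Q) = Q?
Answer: -837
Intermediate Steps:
P = -57 (P = 9 - 66 = -57)
U(L) = 4 (U(L) = 2**2 = 4)
V(O, y) = -4 - 4*O (V(O, y) = (1 + O)*(-4) = -4 - 4*O)
I(G) = -9 - 9*G (I(G) = -9 + 3*((4 + (-4 - 4*G)) + G) = -9 + 3*(-4*G + G) = -9 + 3*(-3*G) = -9 - 9*G)
I(P) - 1*1341 = (-9 - 9*(-57)) - 1*1341 = (-9 + 513) - 1341 = 504 - 1341 = -837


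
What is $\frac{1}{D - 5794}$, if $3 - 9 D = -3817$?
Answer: $- \frac{9}{48326} \approx -0.00018624$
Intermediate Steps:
$D = \frac{3820}{9}$ ($D = \frac{1}{3} - - \frac{3817}{9} = \frac{1}{3} + \frac{3817}{9} = \frac{3820}{9} \approx 424.44$)
$\frac{1}{D - 5794} = \frac{1}{\frac{3820}{9} - 5794} = \frac{1}{- \frac{48326}{9}} = - \frac{9}{48326}$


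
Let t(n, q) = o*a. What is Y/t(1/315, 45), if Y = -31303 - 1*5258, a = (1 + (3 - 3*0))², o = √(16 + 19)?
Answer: -5223*√35/80 ≈ -386.25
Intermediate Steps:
o = √35 ≈ 5.9161
a = 16 (a = (1 + (3 + 0))² = (1 + 3)² = 4² = 16)
Y = -36561 (Y = -31303 - 5258 = -36561)
t(n, q) = 16*√35 (t(n, q) = √35*16 = 16*√35)
Y/t(1/315, 45) = -36561*√35/560 = -5223*√35/80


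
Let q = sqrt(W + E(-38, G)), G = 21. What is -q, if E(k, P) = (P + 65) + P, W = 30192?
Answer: -sqrt(30299) ≈ -174.07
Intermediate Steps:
E(k, P) = 65 + 2*P (E(k, P) = (65 + P) + P = 65 + 2*P)
q = sqrt(30299) (q = sqrt(30192 + (65 + 2*21)) = sqrt(30192 + (65 + 42)) = sqrt(30192 + 107) = sqrt(30299) ≈ 174.07)
-q = -sqrt(30299)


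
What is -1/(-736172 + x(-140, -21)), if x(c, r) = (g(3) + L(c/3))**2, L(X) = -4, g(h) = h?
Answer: 1/736171 ≈ 1.3584e-6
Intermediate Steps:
x(c, r) = 1 (x(c, r) = (3 - 4)**2 = (-1)**2 = 1)
-1/(-736172 + x(-140, -21)) = -1/(-736172 + 1) = -1/(-736171) = -1*(-1/736171) = 1/736171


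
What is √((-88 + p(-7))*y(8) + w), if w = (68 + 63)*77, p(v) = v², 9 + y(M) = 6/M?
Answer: √41635/2 ≈ 102.02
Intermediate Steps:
y(M) = -9 + 6/M
w = 10087 (w = 131*77 = 10087)
√((-88 + p(-7))*y(8) + w) = √((-88 + (-7)²)*(-9 + 6/8) + 10087) = √((-88 + 49)*(-9 + 6*(⅛)) + 10087) = √(-39*(-9 + ¾) + 10087) = √(-39*(-33/4) + 10087) = √(1287/4 + 10087) = √(41635/4) = √41635/2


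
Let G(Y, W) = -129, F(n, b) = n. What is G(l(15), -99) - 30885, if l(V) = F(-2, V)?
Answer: -31014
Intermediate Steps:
l(V) = -2
G(l(15), -99) - 30885 = -129 - 30885 = -31014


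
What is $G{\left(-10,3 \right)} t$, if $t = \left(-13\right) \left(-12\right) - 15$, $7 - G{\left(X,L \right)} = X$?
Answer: $2397$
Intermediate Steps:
$G{\left(X,L \right)} = 7 - X$
$t = 141$ ($t = 156 - 15 = 141$)
$G{\left(-10,3 \right)} t = \left(7 - -10\right) 141 = \left(7 + 10\right) 141 = 17 \cdot 141 = 2397$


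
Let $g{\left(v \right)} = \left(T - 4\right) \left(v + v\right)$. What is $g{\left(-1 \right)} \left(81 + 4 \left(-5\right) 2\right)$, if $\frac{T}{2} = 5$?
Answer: $-492$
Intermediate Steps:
$T = 10$ ($T = 2 \cdot 5 = 10$)
$g{\left(v \right)} = 12 v$ ($g{\left(v \right)} = \left(10 - 4\right) \left(v + v\right) = 6 \cdot 2 v = 12 v$)
$g{\left(-1 \right)} \left(81 + 4 \left(-5\right) 2\right) = 12 \left(-1\right) \left(81 + 4 \left(-5\right) 2\right) = - 12 \left(81 - 40\right) = \left(-12\right) 41 = -492$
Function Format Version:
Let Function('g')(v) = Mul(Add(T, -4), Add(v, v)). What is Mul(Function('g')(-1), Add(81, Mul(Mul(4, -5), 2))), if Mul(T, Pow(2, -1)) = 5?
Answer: -492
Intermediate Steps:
T = 10 (T = Mul(2, 5) = 10)
Function('g')(v) = Mul(12, v) (Function('g')(v) = Mul(Add(10, -4), Add(v, v)) = Mul(6, Mul(2, v)) = Mul(12, v))
Mul(Function('g')(-1), Add(81, Mul(Mul(4, -5), 2))) = Mul(Mul(12, -1), Add(81, Mul(Mul(4, -5), 2))) = Mul(-12, Add(81, Mul(-20, 2))) = Mul(-12, Add(81, -40)) = Mul(-12, 41) = -492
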